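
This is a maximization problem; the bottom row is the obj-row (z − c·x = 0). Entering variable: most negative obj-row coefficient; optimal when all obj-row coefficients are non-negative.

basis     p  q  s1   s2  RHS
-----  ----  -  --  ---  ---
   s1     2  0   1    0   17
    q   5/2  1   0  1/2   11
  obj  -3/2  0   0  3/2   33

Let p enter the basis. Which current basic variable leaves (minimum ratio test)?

q

Column p entries and ratios — s1: 17/2 = 17/2; q: 11/(5/2) = 22/5.
Smallest ratio is 22/5 in the row of q, so q leaves.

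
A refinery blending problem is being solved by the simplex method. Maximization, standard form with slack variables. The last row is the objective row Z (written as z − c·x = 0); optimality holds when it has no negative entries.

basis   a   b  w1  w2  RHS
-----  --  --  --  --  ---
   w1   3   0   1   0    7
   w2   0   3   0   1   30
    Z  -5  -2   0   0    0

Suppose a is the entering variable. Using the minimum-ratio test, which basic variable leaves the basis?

Column a entries and ratios — w1: 7/3 = 7/3; w2: 0 ≤ 0, skip.
Smallest ratio is 7/3 in the row of w1, so w1 leaves.

w1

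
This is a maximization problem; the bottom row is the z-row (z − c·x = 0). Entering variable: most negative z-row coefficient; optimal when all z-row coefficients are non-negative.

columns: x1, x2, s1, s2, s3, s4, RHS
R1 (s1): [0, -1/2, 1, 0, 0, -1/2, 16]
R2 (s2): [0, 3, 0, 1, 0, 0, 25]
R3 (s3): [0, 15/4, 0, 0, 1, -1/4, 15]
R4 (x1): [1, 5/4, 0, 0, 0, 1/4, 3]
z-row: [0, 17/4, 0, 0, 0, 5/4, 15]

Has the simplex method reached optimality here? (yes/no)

yes

Every z-row coefficient is ≥ 0, so the tableau is optimal.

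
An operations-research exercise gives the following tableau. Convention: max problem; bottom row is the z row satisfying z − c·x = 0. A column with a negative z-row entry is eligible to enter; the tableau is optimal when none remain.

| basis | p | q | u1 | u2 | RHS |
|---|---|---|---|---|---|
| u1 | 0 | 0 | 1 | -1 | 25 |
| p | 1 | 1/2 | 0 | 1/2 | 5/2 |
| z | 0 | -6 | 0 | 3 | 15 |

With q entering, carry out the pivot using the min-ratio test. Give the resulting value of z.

Ratio test on column q — row 1: entry 0 ≤ 0; row 2: (5/2)/(1/2) = 5. Minimum is 5 at row 2 (p leaves); pivot element 1/2.
Pivot on row 2; the z-row RHS becomes 15 − (-6)·5 = 45.

45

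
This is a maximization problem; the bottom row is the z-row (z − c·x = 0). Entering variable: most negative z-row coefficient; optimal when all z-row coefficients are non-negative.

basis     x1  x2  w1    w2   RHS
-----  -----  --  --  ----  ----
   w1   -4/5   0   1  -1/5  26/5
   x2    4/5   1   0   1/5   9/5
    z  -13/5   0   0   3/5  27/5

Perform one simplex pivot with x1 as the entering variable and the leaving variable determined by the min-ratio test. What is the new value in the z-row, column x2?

13/4

Ratio test on column x1 — row 1: entry -4/5 ≤ 0; row 2: (9/5)/(4/5) = 9/4. Minimum is 9/4 at row 2 (x2 leaves); pivot element 4/5.
Divide row 2 by 4/5; eliminate column x1 from the other rows.
z-row update in column x2: 0 − (-13/5)·(5/4) = 13/4.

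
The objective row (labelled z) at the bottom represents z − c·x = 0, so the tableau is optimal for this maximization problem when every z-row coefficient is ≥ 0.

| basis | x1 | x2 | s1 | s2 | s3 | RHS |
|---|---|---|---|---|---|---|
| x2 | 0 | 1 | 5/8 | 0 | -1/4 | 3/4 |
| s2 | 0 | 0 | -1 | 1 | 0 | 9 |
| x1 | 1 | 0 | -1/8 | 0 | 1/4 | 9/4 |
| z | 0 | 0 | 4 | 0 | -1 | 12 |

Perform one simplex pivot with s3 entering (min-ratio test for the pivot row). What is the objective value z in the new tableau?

21

Ratio test on column s3 — row 1: entry -1/4 ≤ 0; row 2: entry 0 ≤ 0; row 3: (9/4)/(1/4) = 9. Minimum is 9 at row 3 (x1 leaves); pivot element 1/4.
Pivot on row 3; the z-row RHS becomes 12 − (-1)·9 = 21.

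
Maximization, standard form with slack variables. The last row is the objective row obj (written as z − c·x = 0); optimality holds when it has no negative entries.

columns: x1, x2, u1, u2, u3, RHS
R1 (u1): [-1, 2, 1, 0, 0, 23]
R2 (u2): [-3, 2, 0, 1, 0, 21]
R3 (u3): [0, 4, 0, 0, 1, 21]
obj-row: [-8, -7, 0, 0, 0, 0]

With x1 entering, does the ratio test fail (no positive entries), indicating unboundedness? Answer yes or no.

yes

Every constraint-row entry in column x1 is ≤ 0, so increasing x1 is unbounded.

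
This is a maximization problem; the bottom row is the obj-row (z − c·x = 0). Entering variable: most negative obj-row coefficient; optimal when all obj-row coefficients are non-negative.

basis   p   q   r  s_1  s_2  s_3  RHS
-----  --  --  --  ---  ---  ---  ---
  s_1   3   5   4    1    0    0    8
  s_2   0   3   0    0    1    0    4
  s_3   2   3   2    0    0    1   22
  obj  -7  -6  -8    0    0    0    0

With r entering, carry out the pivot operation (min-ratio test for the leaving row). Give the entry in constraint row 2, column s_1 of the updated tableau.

0

Ratio test on column r — row 1: 8/4 = 2; row 2: entry 0 ≤ 0; row 3: 22/2 = 11. Minimum is 2 at row 1 (s_1 leaves); pivot element 4.
Divide row 1 by 4; eliminate column r from the other rows.
Row 2 update in column s_1: 0 − 0·(1/4) = 0.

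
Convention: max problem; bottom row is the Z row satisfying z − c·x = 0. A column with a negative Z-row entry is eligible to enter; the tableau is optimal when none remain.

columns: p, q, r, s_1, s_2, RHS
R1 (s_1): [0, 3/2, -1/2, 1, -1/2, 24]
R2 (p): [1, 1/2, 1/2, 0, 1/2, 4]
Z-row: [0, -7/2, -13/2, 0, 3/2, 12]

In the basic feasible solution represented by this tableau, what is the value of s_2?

0

s_2 is not in the basis, so in the current basic feasible solution s_2 = 0.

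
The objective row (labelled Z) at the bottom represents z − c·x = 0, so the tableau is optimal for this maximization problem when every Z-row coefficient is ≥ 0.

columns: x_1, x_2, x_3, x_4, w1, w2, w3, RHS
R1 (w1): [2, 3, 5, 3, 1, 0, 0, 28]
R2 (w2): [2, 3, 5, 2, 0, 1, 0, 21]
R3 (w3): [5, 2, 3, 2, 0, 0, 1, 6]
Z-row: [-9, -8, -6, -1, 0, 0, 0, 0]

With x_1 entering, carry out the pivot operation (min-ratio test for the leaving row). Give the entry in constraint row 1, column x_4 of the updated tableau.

Ratio test on column x_1 — row 1: 28/2 = 14; row 2: 21/2 = 21/2; row 3: 6/5 = 6/5. Minimum is 6/5 at row 3 (w3 leaves); pivot element 5.
Divide row 3 by 5; eliminate column x_1 from the other rows.
Row 1 update in column x_4: 3 − 2·(2/5) = 11/5.

11/5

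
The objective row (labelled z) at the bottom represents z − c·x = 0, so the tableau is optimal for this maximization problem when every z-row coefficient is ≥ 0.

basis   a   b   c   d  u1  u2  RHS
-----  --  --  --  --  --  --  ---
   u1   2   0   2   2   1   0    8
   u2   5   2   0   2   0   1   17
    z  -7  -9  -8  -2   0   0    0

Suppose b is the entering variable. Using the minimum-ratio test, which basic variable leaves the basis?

Column b entries and ratios — u1: 0 ≤ 0, skip; u2: 17/2 = 17/2.
Smallest ratio is 17/2 in the row of u2, so u2 leaves.

u2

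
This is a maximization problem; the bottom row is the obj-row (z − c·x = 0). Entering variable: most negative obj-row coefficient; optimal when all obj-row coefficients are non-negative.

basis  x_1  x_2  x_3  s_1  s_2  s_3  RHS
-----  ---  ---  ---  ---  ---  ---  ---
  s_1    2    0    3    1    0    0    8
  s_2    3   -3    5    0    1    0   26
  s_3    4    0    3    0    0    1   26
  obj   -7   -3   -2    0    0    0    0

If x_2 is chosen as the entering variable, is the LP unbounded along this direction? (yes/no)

Every constraint-row entry in column x_2 is ≤ 0, so increasing x_2 is unbounded.

yes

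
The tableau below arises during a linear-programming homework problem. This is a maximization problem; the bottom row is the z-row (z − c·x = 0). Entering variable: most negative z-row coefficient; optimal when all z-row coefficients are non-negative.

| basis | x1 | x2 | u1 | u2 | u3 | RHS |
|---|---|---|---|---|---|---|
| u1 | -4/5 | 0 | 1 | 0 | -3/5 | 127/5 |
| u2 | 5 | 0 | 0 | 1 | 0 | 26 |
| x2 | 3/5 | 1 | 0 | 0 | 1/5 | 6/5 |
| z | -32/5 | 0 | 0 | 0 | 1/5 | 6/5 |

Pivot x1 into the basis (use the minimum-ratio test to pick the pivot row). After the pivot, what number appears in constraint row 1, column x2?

Ratio test on column x1 — row 1: entry -4/5 ≤ 0; row 2: 26/5 = 26/5; row 3: (6/5)/(3/5) = 2. Minimum is 2 at row 3 (x2 leaves); pivot element 3/5.
Divide row 3 by 3/5; eliminate column x1 from the other rows.
Row 1 update in column x2: 0 − (-4/5)·(5/3) = 4/3.

4/3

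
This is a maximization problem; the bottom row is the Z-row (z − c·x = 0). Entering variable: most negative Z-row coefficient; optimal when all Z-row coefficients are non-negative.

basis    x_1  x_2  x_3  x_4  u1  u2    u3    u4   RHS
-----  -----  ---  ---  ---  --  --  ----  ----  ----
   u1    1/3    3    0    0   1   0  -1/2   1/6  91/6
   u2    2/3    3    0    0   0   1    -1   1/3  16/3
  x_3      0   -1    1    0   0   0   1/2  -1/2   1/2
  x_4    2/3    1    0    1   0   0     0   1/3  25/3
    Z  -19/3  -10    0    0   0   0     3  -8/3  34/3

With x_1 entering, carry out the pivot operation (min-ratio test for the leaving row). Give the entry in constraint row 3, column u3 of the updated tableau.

Ratio test on column x_1 — row 1: (91/6)/(1/3) = 91/2; row 2: (16/3)/(2/3) = 8; row 3: entry 0 ≤ 0; row 4: (25/3)/(2/3) = 25/2. Minimum is 8 at row 2 (u2 leaves); pivot element 2/3.
Divide row 2 by 2/3; eliminate column x_1 from the other rows.
Row 3 update in column u3: 1/2 − 0·(-3/2) = 1/2.

1/2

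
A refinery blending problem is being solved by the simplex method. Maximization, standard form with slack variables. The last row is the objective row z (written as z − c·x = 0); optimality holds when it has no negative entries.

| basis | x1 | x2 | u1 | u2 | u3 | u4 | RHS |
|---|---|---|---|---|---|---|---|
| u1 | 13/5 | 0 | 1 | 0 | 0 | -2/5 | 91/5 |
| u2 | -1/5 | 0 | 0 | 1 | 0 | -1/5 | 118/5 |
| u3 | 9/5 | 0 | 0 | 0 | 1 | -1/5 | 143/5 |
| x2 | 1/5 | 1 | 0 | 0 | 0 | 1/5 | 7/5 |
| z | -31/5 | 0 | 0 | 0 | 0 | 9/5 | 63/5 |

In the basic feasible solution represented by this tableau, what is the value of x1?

0

x1 is not in the basis, so in the current basic feasible solution x1 = 0.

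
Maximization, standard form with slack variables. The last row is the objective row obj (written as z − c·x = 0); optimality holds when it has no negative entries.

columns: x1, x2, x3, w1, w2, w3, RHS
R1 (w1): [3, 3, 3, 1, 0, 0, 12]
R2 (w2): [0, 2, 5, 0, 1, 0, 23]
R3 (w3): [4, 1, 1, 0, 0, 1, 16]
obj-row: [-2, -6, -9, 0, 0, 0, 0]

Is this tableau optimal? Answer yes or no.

The obj-row has a negative entry -9 in column x3, so it is not optimal.

no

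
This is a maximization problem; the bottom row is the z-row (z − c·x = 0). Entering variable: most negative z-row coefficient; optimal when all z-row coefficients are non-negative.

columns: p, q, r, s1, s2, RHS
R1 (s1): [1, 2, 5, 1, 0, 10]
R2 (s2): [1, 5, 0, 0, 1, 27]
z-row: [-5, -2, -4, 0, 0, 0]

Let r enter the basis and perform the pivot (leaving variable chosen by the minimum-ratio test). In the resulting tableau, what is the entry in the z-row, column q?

-2/5

Ratio test on column r — row 1: 10/5 = 2; row 2: entry 0 ≤ 0. Minimum is 2 at row 1 (s1 leaves); pivot element 5.
Divide row 1 by 5; eliminate column r from the other rows.
z-row update in column q: -2 − (-4)·(2/5) = -2/5.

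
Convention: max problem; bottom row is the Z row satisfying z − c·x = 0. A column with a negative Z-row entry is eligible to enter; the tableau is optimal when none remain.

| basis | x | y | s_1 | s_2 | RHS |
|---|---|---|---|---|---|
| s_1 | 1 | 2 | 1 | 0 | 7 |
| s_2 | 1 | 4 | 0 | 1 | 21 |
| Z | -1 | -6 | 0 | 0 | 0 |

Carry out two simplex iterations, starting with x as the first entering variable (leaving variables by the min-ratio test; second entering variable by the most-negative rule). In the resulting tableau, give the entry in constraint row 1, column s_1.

1/2

Ratio test on column x — row 1: 7/1 = 7; row 2: 21/1 = 21. Minimum is 7 at row 1 (s_1 leaves); pivot element 1.
Divide row 1 by 1; eliminate column x from the other rows.
Second iteration: most negative Z-row entry is -4 in column y, so y enters.
Ratio test on column y — row 1: 7/2 = 7/2; row 2: 14/2 = 7. Minimum is 7/2 at row 1 (x leaves); pivot element 2.
Divide row 1 by 2; eliminate column y from the other rows.
After both pivots, the entry at constraint row 1, column s_1 is 1/2.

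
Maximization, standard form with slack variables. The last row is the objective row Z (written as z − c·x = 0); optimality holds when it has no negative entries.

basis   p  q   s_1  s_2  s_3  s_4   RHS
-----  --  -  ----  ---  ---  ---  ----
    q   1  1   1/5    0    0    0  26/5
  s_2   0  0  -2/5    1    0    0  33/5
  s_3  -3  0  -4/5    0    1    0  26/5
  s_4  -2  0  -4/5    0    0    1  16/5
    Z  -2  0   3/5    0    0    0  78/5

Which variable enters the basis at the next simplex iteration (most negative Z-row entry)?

Negative Z-row entries: p: -2.
The most negative is -2 in column p, so p enters.

p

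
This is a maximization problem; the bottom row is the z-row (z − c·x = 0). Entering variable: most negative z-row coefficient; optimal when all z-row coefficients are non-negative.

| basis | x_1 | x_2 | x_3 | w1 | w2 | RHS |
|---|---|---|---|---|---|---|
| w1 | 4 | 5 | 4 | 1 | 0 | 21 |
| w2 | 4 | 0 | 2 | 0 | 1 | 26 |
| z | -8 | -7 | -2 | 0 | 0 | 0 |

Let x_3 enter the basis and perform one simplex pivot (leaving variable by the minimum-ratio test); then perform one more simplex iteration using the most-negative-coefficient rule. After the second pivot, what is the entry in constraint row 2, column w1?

-1

Ratio test on column x_3 — row 1: 21/4 = 21/4; row 2: 26/2 = 13. Minimum is 21/4 at row 1 (w1 leaves); pivot element 4.
Divide row 1 by 4; eliminate column x_3 from the other rows.
Second iteration: most negative z-row entry is -6 in column x_1, so x_1 enters.
Ratio test on column x_1 — row 1: (21/4)/1 = 21/4; row 2: (31/2)/2 = 31/4. Minimum is 21/4 at row 1 (x_3 leaves); pivot element 1.
Divide row 1 by 1; eliminate column x_1 from the other rows.
After both pivots, the entry at constraint row 2, column w1 is -1.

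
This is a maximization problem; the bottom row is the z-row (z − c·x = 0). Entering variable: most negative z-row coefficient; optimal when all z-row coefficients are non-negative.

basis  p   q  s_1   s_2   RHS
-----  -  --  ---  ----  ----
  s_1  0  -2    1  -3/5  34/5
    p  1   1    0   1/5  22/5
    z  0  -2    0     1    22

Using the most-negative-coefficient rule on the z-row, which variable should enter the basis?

q

Negative z-row entries: q: -2.
The most negative is -2 in column q, so q enters.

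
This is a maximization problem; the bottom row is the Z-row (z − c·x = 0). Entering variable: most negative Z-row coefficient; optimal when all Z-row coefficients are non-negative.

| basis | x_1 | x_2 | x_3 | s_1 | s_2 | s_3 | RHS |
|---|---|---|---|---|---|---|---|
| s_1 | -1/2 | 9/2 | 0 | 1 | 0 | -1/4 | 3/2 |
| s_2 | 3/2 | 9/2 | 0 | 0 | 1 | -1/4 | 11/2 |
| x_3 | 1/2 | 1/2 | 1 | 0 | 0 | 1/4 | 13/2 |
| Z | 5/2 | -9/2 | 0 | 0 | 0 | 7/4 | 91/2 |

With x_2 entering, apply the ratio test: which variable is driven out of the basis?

Column x_2 entries and ratios — s_1: (3/2)/(9/2) = 1/3; s_2: (11/2)/(9/2) = 11/9; x_3: (13/2)/(1/2) = 13.
Smallest ratio is 1/3 in the row of s_1, so s_1 leaves.

s_1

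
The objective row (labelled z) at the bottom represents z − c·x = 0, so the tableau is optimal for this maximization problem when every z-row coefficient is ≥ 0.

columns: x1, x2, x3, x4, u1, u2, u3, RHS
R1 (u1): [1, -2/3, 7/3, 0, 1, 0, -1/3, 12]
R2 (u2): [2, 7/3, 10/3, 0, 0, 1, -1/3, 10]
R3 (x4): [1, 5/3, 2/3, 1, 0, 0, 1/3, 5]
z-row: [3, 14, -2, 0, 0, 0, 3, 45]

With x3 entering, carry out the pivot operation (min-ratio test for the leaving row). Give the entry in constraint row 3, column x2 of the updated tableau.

Ratio test on column x3 — row 1: 12/(7/3) = 36/7; row 2: 10/(10/3) = 3; row 3: 5/(2/3) = 15/2. Minimum is 3 at row 2 (u2 leaves); pivot element 10/3.
Divide row 2 by 10/3; eliminate column x3 from the other rows.
Row 3 update in column x2: 5/3 − (2/3)·(7/10) = 6/5.

6/5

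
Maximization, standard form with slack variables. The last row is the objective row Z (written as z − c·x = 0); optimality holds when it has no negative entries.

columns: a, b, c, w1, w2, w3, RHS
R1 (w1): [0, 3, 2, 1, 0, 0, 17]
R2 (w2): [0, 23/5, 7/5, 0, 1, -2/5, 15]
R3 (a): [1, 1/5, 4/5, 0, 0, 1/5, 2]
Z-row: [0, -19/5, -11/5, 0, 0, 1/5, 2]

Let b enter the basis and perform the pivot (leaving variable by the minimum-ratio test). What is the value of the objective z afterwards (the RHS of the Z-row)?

Ratio test on column b — row 1: 17/3 = 17/3; row 2: 15/(23/5) = 75/23; row 3: 2/(1/5) = 10. Minimum is 75/23 at row 2 (w2 leaves); pivot element 23/5.
Pivot on row 2; the Z-row RHS becomes 2 − (-19/5)·(75/23) = 331/23.

331/23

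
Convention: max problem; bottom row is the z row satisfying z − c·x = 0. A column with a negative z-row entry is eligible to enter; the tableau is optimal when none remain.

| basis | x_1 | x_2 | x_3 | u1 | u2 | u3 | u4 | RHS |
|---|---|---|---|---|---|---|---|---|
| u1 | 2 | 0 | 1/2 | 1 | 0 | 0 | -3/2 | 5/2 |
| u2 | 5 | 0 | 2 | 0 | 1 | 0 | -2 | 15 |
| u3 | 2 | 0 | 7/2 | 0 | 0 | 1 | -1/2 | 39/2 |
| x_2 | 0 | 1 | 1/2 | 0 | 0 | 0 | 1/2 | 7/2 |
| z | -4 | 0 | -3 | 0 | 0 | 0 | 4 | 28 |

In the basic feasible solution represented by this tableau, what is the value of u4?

0

u4 is not in the basis, so in the current basic feasible solution u4 = 0.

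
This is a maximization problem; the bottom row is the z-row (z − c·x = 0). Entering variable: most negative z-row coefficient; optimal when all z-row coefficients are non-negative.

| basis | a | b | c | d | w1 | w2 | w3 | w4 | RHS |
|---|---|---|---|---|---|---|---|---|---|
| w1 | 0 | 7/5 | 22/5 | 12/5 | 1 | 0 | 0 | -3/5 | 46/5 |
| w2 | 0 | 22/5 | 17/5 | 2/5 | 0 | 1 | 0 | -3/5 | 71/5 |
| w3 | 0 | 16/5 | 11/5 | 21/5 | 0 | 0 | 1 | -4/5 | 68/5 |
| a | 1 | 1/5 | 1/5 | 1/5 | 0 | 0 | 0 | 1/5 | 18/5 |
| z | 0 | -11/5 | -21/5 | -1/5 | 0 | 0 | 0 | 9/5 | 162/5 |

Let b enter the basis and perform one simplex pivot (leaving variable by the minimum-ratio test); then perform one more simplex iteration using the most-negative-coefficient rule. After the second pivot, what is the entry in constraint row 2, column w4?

Ratio test on column b — row 1: (46/5)/(7/5) = 46/7; row 2: (71/5)/(22/5) = 71/22; row 3: (68/5)/(16/5) = 17/4; row 4: (18/5)/(1/5) = 18. Minimum is 71/22 at row 2 (w2 leaves); pivot element 22/5.
Divide row 2 by 22/5; eliminate column b from the other rows.
Second iteration: most negative z-row entry is -5/2 in column c, so c enters.
Ratio test on column c — row 1: (103/22)/(73/22) = 103/73; row 2: (71/22)/(17/22) = 71/17; row 3: entry -3/11 ≤ 0; row 4: (65/22)/(1/22) = 65. Minimum is 103/73 at row 1 (w1 leaves); pivot element 73/22.
Divide row 1 by 73/22; eliminate column c from the other rows.
After both pivots, the entry at constraint row 2, column w4 is -3/73.

-3/73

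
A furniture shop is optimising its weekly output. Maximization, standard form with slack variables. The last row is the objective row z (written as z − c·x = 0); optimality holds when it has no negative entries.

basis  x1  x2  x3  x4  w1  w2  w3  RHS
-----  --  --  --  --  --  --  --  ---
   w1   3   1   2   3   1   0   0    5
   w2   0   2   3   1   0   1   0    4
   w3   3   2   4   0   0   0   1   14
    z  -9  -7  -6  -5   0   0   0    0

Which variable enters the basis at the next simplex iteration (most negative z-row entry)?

Negative z-row entries: x1: -9, x2: -7, x3: -6, x4: -5.
The most negative is -9 in column x1, so x1 enters.

x1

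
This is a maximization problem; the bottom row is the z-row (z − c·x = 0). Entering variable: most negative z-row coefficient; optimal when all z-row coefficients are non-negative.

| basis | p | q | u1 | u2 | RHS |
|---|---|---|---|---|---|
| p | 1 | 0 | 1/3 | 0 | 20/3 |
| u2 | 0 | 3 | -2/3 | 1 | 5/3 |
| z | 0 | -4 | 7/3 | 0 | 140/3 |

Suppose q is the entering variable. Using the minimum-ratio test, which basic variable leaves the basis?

u2

Column q entries and ratios — p: 0 ≤ 0, skip; u2: (5/3)/3 = 5/9.
Smallest ratio is 5/9 in the row of u2, so u2 leaves.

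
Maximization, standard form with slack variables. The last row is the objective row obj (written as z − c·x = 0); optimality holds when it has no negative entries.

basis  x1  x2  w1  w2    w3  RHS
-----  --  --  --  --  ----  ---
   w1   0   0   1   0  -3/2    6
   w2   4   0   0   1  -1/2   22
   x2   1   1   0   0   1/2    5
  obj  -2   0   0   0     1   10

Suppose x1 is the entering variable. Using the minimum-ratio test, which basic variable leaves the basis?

Column x1 entries and ratios — w1: 0 ≤ 0, skip; w2: 22/4 = 11/2; x2: 5/1 = 5.
Smallest ratio is 5 in the row of x2, so x2 leaves.

x2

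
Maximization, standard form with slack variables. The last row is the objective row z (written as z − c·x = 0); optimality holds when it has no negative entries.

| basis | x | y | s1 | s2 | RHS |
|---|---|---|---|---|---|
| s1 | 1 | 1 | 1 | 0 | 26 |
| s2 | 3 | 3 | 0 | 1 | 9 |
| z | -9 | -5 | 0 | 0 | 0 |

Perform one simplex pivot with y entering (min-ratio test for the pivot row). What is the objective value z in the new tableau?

15

Ratio test on column y — row 1: 26/1 = 26; row 2: 9/3 = 3. Minimum is 3 at row 2 (s2 leaves); pivot element 3.
Pivot on row 2; the z-row RHS becomes 0 − (-5)·3 = 15.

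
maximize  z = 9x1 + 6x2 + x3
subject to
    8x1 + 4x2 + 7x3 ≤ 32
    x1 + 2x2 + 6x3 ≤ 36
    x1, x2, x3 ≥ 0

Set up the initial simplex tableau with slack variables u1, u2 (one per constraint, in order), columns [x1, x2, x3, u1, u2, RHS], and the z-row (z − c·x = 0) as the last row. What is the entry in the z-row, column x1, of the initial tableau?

The z-row carries the negated objective coefficients: the x1 entry is -9.

-9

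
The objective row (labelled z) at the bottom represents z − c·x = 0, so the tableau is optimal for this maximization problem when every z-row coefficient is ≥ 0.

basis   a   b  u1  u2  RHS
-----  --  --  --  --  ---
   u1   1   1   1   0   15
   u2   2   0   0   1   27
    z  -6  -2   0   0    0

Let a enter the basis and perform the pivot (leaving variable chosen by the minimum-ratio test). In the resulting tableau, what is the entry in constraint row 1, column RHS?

3/2

Ratio test on column a — row 1: 15/1 = 15; row 2: 27/2 = 27/2. Minimum is 27/2 at row 2 (u2 leaves); pivot element 2.
Divide row 2 by 2; eliminate column a from the other rows.
Row 1 update in column RHS: 15 − 1·(27/2) = 3/2.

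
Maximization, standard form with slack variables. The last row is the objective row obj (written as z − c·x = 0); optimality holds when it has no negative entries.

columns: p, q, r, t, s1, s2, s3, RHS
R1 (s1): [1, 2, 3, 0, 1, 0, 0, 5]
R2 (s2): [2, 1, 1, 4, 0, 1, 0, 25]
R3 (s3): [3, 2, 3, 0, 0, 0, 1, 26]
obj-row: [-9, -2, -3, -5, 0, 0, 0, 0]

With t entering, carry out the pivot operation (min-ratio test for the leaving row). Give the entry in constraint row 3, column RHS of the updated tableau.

26

Ratio test on column t — row 1: entry 0 ≤ 0; row 2: 25/4 = 25/4; row 3: entry 0 ≤ 0. Minimum is 25/4 at row 2 (s2 leaves); pivot element 4.
Divide row 2 by 4; eliminate column t from the other rows.
Row 3 update in column RHS: 26 − 0·(25/4) = 26.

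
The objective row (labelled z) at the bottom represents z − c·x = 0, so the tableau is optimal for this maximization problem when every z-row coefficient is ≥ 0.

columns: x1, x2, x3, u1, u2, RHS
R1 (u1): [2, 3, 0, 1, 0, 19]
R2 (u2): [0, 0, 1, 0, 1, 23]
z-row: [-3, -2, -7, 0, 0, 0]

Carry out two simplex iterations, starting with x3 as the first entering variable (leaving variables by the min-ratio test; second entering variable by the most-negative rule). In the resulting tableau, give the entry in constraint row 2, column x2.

Ratio test on column x3 — row 1: entry 0 ≤ 0; row 2: 23/1 = 23. Minimum is 23 at row 2 (u2 leaves); pivot element 1.
Divide row 2 by 1; eliminate column x3 from the other rows.
Second iteration: most negative z-row entry is -3 in column x1, so x1 enters.
Ratio test on column x1 — row 1: 19/2 = 19/2; row 2: entry 0 ≤ 0. Minimum is 19/2 at row 1 (u1 leaves); pivot element 2.
Divide row 1 by 2; eliminate column x1 from the other rows.
After both pivots, the entry at constraint row 2, column x2 is 0.

0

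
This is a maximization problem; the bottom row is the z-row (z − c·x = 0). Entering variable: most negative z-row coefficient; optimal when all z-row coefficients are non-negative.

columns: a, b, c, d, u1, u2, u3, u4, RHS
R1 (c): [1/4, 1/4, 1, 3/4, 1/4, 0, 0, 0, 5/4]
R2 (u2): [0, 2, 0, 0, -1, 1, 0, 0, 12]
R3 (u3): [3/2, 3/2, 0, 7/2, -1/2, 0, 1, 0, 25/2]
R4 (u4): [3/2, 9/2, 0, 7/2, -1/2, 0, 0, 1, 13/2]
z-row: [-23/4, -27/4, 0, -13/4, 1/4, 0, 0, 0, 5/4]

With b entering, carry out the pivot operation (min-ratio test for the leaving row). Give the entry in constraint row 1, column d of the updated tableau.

5/9

Ratio test on column b — row 1: (5/4)/(1/4) = 5; row 2: 12/2 = 6; row 3: (25/2)/(3/2) = 25/3; row 4: (13/2)/(9/2) = 13/9. Minimum is 13/9 at row 4 (u4 leaves); pivot element 9/2.
Divide row 4 by 9/2; eliminate column b from the other rows.
Row 1 update in column d: 3/4 − (1/4)·(7/9) = 5/9.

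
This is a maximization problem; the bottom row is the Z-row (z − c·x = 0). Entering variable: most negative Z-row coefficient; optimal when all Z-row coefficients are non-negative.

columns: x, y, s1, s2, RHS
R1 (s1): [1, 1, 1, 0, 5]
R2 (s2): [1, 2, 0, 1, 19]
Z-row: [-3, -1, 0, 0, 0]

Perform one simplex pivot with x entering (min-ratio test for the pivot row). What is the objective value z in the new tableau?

Ratio test on column x — row 1: 5/1 = 5; row 2: 19/1 = 19. Minimum is 5 at row 1 (s1 leaves); pivot element 1.
Pivot on row 1; the Z-row RHS becomes 0 − (-3)·5 = 15.

15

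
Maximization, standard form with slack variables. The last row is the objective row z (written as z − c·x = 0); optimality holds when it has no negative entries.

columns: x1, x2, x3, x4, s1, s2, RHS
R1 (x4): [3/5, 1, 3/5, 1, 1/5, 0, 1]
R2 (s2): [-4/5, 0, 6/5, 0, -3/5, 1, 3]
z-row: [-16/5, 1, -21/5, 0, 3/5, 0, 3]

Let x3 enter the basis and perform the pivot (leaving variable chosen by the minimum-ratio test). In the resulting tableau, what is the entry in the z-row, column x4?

7

Ratio test on column x3 — row 1: 1/(3/5) = 5/3; row 2: 3/(6/5) = 5/2. Minimum is 5/3 at row 1 (x4 leaves); pivot element 3/5.
Divide row 1 by 3/5; eliminate column x3 from the other rows.
z-row update in column x4: 0 − (-21/5)·(5/3) = 7.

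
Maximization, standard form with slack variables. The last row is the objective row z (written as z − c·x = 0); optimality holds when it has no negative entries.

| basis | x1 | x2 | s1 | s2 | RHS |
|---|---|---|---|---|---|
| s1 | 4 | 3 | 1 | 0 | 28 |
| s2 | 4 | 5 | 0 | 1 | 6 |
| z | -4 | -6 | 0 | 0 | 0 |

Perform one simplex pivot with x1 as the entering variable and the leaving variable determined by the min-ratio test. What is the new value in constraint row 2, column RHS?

3/2

Ratio test on column x1 — row 1: 28/4 = 7; row 2: 6/4 = 3/2. Minimum is 3/2 at row 2 (s2 leaves); pivot element 4.
Divide row 2 by 4; eliminate column x1 from the other rows.
In the new row 2, the RHS entry is the old entry divided by the pivot: 6/4 = 3/2.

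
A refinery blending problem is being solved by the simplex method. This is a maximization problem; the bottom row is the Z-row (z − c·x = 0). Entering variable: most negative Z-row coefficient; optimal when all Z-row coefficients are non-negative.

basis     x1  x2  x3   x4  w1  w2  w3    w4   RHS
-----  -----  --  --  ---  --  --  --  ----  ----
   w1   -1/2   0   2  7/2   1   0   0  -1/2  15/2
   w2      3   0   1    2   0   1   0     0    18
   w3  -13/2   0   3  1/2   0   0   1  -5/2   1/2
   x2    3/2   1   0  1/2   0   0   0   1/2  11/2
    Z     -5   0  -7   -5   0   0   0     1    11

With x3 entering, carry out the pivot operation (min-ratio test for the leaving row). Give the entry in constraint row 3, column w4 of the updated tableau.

-5/6

Ratio test on column x3 — row 1: (15/2)/2 = 15/4; row 2: 18/1 = 18; row 3: (1/2)/3 = 1/6; row 4: entry 0 ≤ 0. Minimum is 1/6 at row 3 (w3 leaves); pivot element 3.
Divide row 3 by 3; eliminate column x3 from the other rows.
In the new row 3, the w4 entry is the old entry divided by the pivot: (-5/2)/3 = -5/6.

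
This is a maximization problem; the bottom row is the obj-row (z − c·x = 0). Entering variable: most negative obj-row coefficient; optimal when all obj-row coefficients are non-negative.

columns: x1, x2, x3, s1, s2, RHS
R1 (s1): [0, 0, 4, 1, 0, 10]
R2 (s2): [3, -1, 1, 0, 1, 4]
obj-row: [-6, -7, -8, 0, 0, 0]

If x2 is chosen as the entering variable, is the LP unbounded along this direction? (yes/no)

Every constraint-row entry in column x2 is ≤ 0, so increasing x2 is unbounded.

yes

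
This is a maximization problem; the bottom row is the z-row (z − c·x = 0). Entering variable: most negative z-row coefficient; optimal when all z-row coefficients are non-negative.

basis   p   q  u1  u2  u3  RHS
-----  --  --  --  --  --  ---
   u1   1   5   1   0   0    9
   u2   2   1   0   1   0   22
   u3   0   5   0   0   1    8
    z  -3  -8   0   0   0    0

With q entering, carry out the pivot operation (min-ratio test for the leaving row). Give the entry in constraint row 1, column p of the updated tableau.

Ratio test on column q — row 1: 9/5 = 9/5; row 2: 22/1 = 22; row 3: 8/5 = 8/5. Minimum is 8/5 at row 3 (u3 leaves); pivot element 5.
Divide row 3 by 5; eliminate column q from the other rows.
Row 1 update in column p: 1 − 5·0 = 1.

1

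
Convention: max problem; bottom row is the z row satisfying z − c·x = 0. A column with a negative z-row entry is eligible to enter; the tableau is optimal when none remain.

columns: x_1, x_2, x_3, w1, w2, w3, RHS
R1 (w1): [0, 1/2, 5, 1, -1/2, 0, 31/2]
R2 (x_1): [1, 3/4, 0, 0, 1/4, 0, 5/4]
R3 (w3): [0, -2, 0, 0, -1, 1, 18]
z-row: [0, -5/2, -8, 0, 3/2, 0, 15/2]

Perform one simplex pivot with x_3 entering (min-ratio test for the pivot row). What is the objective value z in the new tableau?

323/10

Ratio test on column x_3 — row 1: (31/2)/5 = 31/10; row 2: entry 0 ≤ 0; row 3: entry 0 ≤ 0. Minimum is 31/10 at row 1 (w1 leaves); pivot element 5.
Pivot on row 1; the z-row RHS becomes 15/2 − (-8)·(31/10) = 323/10.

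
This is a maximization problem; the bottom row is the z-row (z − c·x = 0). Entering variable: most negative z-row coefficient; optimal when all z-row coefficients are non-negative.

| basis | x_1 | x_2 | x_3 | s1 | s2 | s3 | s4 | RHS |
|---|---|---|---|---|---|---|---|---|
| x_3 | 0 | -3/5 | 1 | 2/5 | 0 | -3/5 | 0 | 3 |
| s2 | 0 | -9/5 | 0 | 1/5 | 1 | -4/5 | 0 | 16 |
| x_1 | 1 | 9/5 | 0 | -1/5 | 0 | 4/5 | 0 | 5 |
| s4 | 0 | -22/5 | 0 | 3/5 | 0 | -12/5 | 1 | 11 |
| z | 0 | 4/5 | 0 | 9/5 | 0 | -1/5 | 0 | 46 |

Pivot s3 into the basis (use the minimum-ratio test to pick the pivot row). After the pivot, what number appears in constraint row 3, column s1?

Ratio test on column s3 — row 1: entry -3/5 ≤ 0; row 2: entry -4/5 ≤ 0; row 3: 5/(4/5) = 25/4; row 4: entry -12/5 ≤ 0. Minimum is 25/4 at row 3 (x_1 leaves); pivot element 4/5.
Divide row 3 by 4/5; eliminate column s3 from the other rows.
In the new row 3, the s1 entry is the old entry divided by the pivot: (-1/5)/(4/5) = -1/4.

-1/4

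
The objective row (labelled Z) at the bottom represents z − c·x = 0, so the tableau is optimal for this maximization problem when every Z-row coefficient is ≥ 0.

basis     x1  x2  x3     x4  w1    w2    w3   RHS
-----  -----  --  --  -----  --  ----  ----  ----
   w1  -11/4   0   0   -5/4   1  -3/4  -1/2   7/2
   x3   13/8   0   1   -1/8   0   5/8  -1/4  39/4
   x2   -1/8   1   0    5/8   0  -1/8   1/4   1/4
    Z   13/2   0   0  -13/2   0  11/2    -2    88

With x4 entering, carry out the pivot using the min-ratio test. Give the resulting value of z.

Ratio test on column x4 — row 1: entry -5/4 ≤ 0; row 2: entry -1/8 ≤ 0; row 3: (1/4)/(5/8) = 2/5. Minimum is 2/5 at row 3 (x2 leaves); pivot element 5/8.
Pivot on row 3; the Z-row RHS becomes 88 − (-13/2)·(2/5) = 453/5.

453/5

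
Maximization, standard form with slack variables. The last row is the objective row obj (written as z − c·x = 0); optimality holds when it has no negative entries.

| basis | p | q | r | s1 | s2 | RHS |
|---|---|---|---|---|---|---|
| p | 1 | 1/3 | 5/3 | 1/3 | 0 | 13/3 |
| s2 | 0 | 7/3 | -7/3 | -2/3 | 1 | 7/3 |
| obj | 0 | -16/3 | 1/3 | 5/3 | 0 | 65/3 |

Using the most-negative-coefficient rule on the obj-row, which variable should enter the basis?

q

Negative obj-row entries: q: -16/3.
The most negative is -16/3 in column q, so q enters.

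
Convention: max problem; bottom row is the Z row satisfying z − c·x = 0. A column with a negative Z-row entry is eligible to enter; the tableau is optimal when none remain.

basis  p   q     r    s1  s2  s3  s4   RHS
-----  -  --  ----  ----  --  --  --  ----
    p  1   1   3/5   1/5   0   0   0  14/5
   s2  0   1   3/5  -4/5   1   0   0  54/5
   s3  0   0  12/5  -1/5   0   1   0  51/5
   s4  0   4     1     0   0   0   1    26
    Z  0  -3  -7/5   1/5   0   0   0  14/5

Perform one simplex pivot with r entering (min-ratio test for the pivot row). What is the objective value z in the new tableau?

35/4

Ratio test on column r — row 1: (14/5)/(3/5) = 14/3; row 2: (54/5)/(3/5) = 18; row 3: (51/5)/(12/5) = 17/4; row 4: 26/1 = 26. Minimum is 17/4 at row 3 (s3 leaves); pivot element 12/5.
Pivot on row 3; the Z-row RHS becomes 14/5 − (-7/5)·(17/4) = 35/4.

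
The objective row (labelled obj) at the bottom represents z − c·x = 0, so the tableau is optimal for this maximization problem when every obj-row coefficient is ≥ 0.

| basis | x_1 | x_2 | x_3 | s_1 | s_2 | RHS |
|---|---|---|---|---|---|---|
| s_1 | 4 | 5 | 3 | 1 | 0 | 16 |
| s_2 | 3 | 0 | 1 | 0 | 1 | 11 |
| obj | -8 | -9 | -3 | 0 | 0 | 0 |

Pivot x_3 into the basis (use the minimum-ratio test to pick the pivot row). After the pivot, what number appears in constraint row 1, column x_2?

Ratio test on column x_3 — row 1: 16/3 = 16/3; row 2: 11/1 = 11. Minimum is 16/3 at row 1 (s_1 leaves); pivot element 3.
Divide row 1 by 3; eliminate column x_3 from the other rows.
In the new row 1, the x_2 entry is the old entry divided by the pivot: 5/3 = 5/3.

5/3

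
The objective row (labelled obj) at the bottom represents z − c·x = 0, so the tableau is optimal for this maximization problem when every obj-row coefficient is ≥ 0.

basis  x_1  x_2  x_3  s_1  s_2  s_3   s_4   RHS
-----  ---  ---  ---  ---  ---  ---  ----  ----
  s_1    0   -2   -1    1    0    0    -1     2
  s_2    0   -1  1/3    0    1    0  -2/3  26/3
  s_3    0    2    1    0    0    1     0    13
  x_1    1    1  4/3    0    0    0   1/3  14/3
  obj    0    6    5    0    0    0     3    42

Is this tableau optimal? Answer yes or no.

Every obj-row coefficient is ≥ 0, so the tableau is optimal.

yes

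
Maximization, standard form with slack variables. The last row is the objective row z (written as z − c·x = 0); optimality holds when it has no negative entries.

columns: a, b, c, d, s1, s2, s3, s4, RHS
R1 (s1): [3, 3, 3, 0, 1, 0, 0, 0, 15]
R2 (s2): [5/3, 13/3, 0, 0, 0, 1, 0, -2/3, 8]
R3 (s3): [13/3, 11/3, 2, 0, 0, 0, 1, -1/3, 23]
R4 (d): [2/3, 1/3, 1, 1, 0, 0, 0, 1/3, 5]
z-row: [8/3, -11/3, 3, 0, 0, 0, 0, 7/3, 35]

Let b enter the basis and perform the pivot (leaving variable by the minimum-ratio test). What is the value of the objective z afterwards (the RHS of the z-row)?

543/13

Ratio test on column b — row 1: 15/3 = 5; row 2: 8/(13/3) = 24/13; row 3: 23/(11/3) = 69/11; row 4: 5/(1/3) = 15. Minimum is 24/13 at row 2 (s2 leaves); pivot element 13/3.
Pivot on row 2; the z-row RHS becomes 35 − (-11/3)·(24/13) = 543/13.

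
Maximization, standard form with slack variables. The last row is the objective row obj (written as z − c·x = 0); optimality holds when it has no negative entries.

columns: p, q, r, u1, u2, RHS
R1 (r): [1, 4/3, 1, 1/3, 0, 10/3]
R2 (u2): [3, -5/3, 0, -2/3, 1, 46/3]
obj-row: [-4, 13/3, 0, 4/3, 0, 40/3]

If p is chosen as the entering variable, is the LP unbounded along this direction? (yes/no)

Column p has positive entries in row(s) 1, 2, so the ratio test bounds it — not unbounded.

no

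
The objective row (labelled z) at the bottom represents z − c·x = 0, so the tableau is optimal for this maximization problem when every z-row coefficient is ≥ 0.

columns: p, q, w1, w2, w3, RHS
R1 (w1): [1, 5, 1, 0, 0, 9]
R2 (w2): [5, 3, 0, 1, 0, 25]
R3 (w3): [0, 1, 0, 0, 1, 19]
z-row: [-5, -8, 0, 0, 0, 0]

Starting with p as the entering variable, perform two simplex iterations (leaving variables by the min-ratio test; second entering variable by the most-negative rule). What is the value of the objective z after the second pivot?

Ratio test on column p — row 1: 9/1 = 9; row 2: 25/5 = 5; row 3: entry 0 ≤ 0. Minimum is 5 at row 2 (w2 leaves); pivot element 5.
Pivot on row 2; the z-row RHS becomes 0 − (-5)·5 = 25.
Next entering variable (most negative z-row entry -5): q.
Ratio test on column q — row 1: 4/(22/5) = 10/11; row 2: 5/(3/5) = 25/3; row 3: 19/1 = 19. Minimum is 10/11 at row 1 (w1 leaves); pivot element 22/5.
After the second pivot the z-row RHS is 25 − (-5)·(10/11) = 325/11.

325/11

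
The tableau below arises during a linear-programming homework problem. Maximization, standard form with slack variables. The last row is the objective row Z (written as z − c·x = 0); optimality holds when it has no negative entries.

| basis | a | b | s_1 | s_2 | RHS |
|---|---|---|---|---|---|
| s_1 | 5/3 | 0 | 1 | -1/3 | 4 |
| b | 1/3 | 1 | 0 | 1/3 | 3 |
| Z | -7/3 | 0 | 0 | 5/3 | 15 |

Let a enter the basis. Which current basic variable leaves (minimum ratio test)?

s_1

Column a entries and ratios — s_1: 4/(5/3) = 12/5; b: 3/(1/3) = 9.
Smallest ratio is 12/5 in the row of s_1, so s_1 leaves.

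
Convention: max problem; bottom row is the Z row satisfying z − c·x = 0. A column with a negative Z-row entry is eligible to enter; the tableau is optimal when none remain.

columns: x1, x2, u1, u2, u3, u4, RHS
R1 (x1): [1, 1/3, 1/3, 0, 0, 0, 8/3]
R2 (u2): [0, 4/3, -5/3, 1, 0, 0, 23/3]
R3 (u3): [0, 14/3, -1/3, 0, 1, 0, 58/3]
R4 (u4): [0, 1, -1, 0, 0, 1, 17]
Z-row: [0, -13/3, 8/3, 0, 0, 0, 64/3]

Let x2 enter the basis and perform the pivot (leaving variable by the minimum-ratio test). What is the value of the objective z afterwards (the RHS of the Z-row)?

275/7

Ratio test on column x2 — row 1: (8/3)/(1/3) = 8; row 2: (23/3)/(4/3) = 23/4; row 3: (58/3)/(14/3) = 29/7; row 4: 17/1 = 17. Minimum is 29/7 at row 3 (u3 leaves); pivot element 14/3.
Pivot on row 3; the Z-row RHS becomes 64/3 − (-13/3)·(29/7) = 275/7.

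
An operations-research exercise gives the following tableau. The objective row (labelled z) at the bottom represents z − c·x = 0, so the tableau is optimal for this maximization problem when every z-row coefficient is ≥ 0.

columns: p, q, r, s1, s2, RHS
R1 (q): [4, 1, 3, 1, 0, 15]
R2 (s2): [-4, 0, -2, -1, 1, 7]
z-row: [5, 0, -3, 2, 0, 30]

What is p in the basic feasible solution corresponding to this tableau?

0

p is not in the basis, so in the current basic feasible solution p = 0.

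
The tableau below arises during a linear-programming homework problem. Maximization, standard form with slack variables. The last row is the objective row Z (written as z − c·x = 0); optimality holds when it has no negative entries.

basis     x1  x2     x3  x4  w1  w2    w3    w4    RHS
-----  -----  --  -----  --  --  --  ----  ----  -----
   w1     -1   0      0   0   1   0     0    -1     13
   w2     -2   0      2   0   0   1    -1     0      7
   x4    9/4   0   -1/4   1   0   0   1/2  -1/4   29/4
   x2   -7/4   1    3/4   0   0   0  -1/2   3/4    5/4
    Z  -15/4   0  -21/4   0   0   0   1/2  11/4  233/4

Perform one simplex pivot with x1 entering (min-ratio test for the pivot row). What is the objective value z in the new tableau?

Ratio test on column x1 — row 1: entry -1 ≤ 0; row 2: entry -2 ≤ 0; row 3: (29/4)/(9/4) = 29/9; row 4: entry -7/4 ≤ 0. Minimum is 29/9 at row 3 (x4 leaves); pivot element 9/4.
Pivot on row 3; the Z-row RHS becomes 233/4 − (-15/4)·(29/9) = 211/3.

211/3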